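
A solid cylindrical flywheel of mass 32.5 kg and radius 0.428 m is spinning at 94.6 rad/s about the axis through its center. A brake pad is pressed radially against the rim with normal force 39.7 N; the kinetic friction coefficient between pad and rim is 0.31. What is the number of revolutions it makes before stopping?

≈ 402 revolutions

I = ½MR² = (1/2)(32.5)(0.428)² = 2.977 kg·m².
Friction force f = μN = (0.31)(39.7) = 12.31 N at the rim; torque magnitude τ = fR = 5.267 N·m, opposing ω.
|α| = τ/I = 5.267/2.977 = 1.770 rad/s² (deceleration).
ω² = ω₀² − 2|α|θ with ω = 0 ⇒ θ = ω₀²/(2|α|) = 2529 rad = 402.5 rev.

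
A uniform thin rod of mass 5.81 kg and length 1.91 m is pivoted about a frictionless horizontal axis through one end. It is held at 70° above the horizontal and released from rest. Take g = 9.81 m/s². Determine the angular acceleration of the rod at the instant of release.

α ≈ 2.63 rad/s²

About the pivot, I = (1/3)ML² = (1/3)(5.81)(1.91)² = 7.065 kg·m².
The weight acts at the center, a distance L/2 = 0.9550 m from the pivot; τ = Mg(L/2) cos 70° = 18.62 N·m.
α = τ/I = 18.62/7.065 = 2.635 rad/s².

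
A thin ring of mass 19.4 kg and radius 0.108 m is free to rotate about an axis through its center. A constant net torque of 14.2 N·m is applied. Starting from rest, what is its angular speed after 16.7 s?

ω ≈ 1050 rad/s

I = MR² = (19.4)(0.108)² = 0.2263 kg·m².
α = τ/I = 14.2/0.2263 = 62.75 rad/s².
ω = ω₀ + αt = 0 + (62.75)(16.7) = 1048 rad/s.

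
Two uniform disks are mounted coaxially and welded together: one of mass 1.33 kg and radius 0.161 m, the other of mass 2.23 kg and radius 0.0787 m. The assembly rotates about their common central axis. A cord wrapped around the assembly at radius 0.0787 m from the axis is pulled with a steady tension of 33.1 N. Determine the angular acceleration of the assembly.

I = ½M₁R₁² + ½M₂R₂² = ½(1.33)(0.161)² + ½(2.23)(0.0787)² = 0.02414 kg·m².
τ = F r = (33.1)(0.0787) = 2.605 N·m.
α = τ/I = 2.605/0.02414 = 107.9 rad/s².

α ≈ 108 rad/s²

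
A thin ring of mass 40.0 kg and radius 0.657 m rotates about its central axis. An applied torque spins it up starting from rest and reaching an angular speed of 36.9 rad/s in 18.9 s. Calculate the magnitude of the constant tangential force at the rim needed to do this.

F ≈ 51.3 N

I = MR² = (40.0)(0.657)² = 17.27 kg·m².
α = Δω/Δt = (36.9 − 0)/18.9 = 1.952 rad/s².
The required torque is τ = Iα = (17.27)(1.952) = 33.71 N·m.
A tangential force at the rim gives τ = FR, so F = τ/R = 33.71/0.657 = 51.31 N.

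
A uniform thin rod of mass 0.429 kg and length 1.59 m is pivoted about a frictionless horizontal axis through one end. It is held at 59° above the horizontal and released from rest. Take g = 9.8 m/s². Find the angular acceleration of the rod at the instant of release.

α ≈ 4.76 rad/s²

About the pivot, I = (1/3)ML² = (1/3)(0.429)(1.59)² = 0.3615 kg·m².
The weight acts at the center, a distance L/2 = 0.7950 m from the pivot; τ = Mg(L/2) cos 59° = 1.721 N·m.
α = τ/I = 1.721/0.3615 = 4.762 rad/s².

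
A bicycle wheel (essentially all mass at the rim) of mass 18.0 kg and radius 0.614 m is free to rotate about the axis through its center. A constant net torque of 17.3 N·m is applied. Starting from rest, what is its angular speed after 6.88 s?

ω ≈ 17.5 rad/s

I = MR² = (18.0)(0.614)² = 6.786 kg·m².
α = τ/I = 17.3/6.786 = 2.549 rad/s².
ω = ω₀ + αt = 0 + (2.549)(6.88) = 17.54 rad/s.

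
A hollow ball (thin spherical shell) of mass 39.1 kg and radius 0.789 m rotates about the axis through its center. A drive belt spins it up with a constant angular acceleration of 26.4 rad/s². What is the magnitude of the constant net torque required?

τ ≈ 428 N·m

I = (2/3)MR² = (2/3)(39.1)(0.789)² = 16.23 kg·m².
τ = Iα = (16.23)(26.40) = 428.4 N·m.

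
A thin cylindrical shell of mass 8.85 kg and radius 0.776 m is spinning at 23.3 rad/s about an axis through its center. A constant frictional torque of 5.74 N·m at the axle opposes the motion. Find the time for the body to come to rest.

t ≈ 21.6 s

I = MR² = (8.85)(0.776)² = 5.329 kg·m².
The net torque has magnitude 5.74 N·m, opposing ω.
|α| = τ/I = 5.740/5.329 = 1.077 rad/s² (deceleration).
0 = ω₀ − |α|t ⇒ t = ω₀/|α| = 23.3/1.077 = 21.63 s.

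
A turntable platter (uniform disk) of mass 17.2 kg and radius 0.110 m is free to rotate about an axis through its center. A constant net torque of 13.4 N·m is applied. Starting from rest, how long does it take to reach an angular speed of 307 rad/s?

t ≈ 2.38 s

I = ½MR² = (1/2)(17.2)(0.110)² = 0.1041 kg·m².
α = τ/I = 13.4/0.1041 = 128.8 rad/s².
ω = αt ⇒ t = ω/α = 307/128.8 = 2.384 s.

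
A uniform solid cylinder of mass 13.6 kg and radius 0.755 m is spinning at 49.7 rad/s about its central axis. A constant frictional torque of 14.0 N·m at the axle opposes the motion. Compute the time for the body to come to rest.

t ≈ 13.8 s

I = ½MR² = (1/2)(13.6)(0.755)² = 3.876 kg·m².
The net torque has magnitude 14.0 N·m, opposing ω.
|α| = τ/I = 14.00/3.876 = 3.612 rad/s² (deceleration).
0 = ω₀ − |α|t ⇒ t = ω₀/|α| = 49.7/3.612 = 13.76 s.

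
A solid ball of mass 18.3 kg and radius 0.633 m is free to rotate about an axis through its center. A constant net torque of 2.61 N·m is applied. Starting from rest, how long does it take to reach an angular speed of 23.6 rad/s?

t ≈ 26.5 s

I = (2/5)MR² = (2/5)(18.3)(0.633)² = 2.933 kg·m².
α = τ/I = 2.61/2.933 = 0.8899 rad/s².
ω = αt ⇒ t = ω/α = 23.6/0.8899 = 26.52 s.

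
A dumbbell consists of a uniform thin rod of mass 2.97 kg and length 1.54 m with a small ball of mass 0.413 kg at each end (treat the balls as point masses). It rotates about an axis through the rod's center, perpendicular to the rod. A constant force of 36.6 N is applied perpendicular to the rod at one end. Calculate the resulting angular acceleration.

α ≈ 26.2 rad/s²

I_rod = (1/12)ML² = (1/12)(2.97)(1.54)² = 0.5870 kg·m².
I_balls = 2·m·(L/2)² = 2(0.413)(0.7700)² = 0.4897 kg·m².
Total I = 1.077 kg·m².
τ = F·(L/2) = (36.6)(0.770) = 28.18 N·m.
α = τ/I = 28.18/1.077 = 26.17 rad/s².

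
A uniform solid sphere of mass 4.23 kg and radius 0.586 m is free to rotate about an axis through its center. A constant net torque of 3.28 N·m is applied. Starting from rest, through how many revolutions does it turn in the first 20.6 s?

≈ 191 revolutions

I = (2/5)MR² = (2/5)(4.23)(0.586)² = 0.5810 kg·m².
α = τ/I = 3.28/0.5810 = 5.645 rad/s².
θ = ½αt² = ½(5.645)(20.6)² = 1198 rad.
Revolutions = θ/(2π) = 190.6.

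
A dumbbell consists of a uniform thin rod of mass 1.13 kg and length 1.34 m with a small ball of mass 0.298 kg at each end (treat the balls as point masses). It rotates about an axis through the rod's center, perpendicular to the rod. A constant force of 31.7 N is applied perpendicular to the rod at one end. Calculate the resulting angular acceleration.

α ≈ 48.6 rad/s²

I_rod = (1/12)ML² = (1/12)(1.13)(1.34)² = 0.1691 kg·m².
I_balls = 2·m·(L/2)² = 2(0.298)(0.6700)² = 0.2675 kg·m².
Total I = 0.4366 kg·m².
τ = F·(L/2) = (31.7)(0.670) = 21.24 N·m.
α = τ/I = 21.24/0.4366 = 48.64 rad/s².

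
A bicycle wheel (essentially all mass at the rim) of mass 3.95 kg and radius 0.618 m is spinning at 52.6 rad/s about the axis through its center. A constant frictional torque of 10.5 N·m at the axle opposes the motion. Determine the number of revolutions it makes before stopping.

I = MR² = (3.95)(0.618)² = 1.509 kg·m².
The net torque has magnitude 10.5 N·m, opposing ω.
|α| = τ/I = 10.50/1.509 = 6.960 rad/s² (deceleration).
ω² = ω₀² − 2|α|θ with ω = 0 ⇒ θ = ω₀²/(2|α|) = 198.8 rad = 31.63 rev.

≈ 31.6 revolutions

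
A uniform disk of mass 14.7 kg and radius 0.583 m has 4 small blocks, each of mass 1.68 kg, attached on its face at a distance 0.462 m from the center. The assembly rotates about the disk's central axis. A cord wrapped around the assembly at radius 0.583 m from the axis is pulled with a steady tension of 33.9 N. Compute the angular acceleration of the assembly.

I_disk = ½MR² = ½(14.7)(0.583)² = 2.498 kg·m².
I_blocks = 4·m·r² = 4(1.68)(0.462)² = 1.434 kg·m².
Total I = 3.933 kg·m².
τ = F r = (33.9)(0.583) = 19.76 N·m.
α = τ/I = 19.76/3.933 = 5.026 rad/s².

α ≈ 5.03 rad/s²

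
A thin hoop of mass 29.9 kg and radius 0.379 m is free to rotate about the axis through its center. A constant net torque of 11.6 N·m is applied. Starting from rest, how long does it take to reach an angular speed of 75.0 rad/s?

t ≈ 27.8 s

I = MR² = (29.9)(0.379)² = 4.295 kg·m².
α = τ/I = 11.6/4.295 = 2.701 rad/s².
ω = αt ⇒ t = ω/α = 75.0/2.701 = 27.77 s.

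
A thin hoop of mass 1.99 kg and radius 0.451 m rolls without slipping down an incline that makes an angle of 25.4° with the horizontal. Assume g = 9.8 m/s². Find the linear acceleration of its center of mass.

a ≈ 2.10 m/s²

Translation along the incline: Mg sinθ − f = Ma.
Rotation about the center: fR = Iα with I = MR². No-slip gives a = αR, so f = (I/R²)a = M a.
Substituting: Mg sinθ = (1 + 1.000)Ma, so a = g sinθ/(1 + 1.000) = (9.8) sin 25.4° / 2.000 = 2.102 m/s².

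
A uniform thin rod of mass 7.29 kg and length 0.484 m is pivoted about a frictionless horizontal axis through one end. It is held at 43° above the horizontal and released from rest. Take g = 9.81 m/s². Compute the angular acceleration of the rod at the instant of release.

α ≈ 22.2 rad/s²

About the pivot, I = (1/3)ML² = (1/3)(7.29)(0.484)² = 0.5692 kg·m².
The weight acts at the center, a distance L/2 = 0.2420 m from the pivot; τ = Mg(L/2) cos 43° = 12.66 N·m.
α = τ/I = 12.66/0.5692 = 22.24 rad/s².
(Equivalently α = (3g/(2L)) cos 43° = 22.24 rad/s².)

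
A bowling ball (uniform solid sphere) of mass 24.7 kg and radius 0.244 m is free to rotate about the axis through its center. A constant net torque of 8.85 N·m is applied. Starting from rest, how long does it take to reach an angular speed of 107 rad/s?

t ≈ 7.11 s

I = (2/5)MR² = (2/5)(24.7)(0.244)² = 0.5882 kg·m².
α = τ/I = 8.85/0.5882 = 15.05 rad/s².
ω = αt ⇒ t = ω/α = 107/15.05 = 7.112 s.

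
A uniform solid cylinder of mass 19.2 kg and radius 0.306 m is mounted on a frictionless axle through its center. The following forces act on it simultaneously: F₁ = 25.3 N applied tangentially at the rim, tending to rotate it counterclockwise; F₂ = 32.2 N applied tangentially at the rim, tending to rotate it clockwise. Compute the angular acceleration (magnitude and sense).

α ≈ 2.35 rad/s², clockwise

I = ½MR² = (1/2)(19.2)(0.306)² = 0.8989 kg·m².
Taking counterclockwise as positive: τ₁ = +(25.3)(0.306) = +7.742 N·m; τ₂ = −(32.2)(0.306) = −9.853 N·m.
Net torque τ = -2.111 N·m.
α = τ/I = -2.111/0.8989 = -2.349 rad/s².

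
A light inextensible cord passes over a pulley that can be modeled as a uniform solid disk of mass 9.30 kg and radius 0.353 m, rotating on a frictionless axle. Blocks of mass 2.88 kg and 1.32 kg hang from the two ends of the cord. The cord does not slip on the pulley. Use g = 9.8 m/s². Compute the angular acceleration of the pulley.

I = ½MR² = (1/2)(9.30)(0.353)² = 0.5794 kg·m².
Heavier block: m₁g − T₁ = m₁a. Lighter block: T₂ − m₂g = m₂a.
Pulley: (T₁ − T₂)R = Iα = I(a/R), so T₁ − T₂ = (I/R²)a = (1/2)M_p a = 4.650·a.
Adding the three: (m₁ − m₂)g = (m₁ + m₂ + 4.650)a, so a = (2.88 − 1.32)(9.8)/(2.88 + 1.32 + 4.650) = 1.727 m/s².
α = a/R = 1.727/0.353 = 4.894 rad/s².

α ≈ 4.89 rad/s²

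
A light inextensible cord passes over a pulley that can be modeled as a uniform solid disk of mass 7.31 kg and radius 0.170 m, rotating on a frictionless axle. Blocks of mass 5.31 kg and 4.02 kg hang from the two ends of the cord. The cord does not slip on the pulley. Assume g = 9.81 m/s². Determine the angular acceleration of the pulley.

α ≈ 5.73 rad/s²

I = ½MR² = (1/2)(7.31)(0.170)² = 0.1056 kg·m².
Heavier block: m₁g − T₁ = m₁a. Lighter block: T₂ − m₂g = m₂a.
Pulley: (T₁ − T₂)R = Iα = I(a/R), so T₁ − T₂ = (I/R²)a = (1/2)M_p a = 3.655·a.
Adding the three: (m₁ − m₂)g = (m₁ + m₂ + 3.655)a, so a = (5.31 − 4.02)(9.81)/(5.31 + 4.02 + 3.655) = 0.9746 m/s².
α = a/R = 0.9746/0.170 = 5.733 rad/s².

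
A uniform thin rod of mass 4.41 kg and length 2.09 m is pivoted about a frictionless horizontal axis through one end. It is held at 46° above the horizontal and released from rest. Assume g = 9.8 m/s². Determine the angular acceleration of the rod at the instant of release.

α ≈ 4.89 rad/s²

About the pivot, I = (1/3)ML² = (1/3)(4.41)(2.09)² = 6.421 kg·m².
The weight acts at the center, a distance L/2 = 1.045 m from the pivot; τ = Mg(L/2) cos 46° = 31.37 N·m.
α = τ/I = 31.37/6.421 = 4.886 rad/s².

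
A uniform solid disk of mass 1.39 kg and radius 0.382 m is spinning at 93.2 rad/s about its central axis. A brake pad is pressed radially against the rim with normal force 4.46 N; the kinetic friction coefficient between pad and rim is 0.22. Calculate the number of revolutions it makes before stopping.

≈ 187 revolutions

I = ½MR² = (1/2)(1.39)(0.382)² = 0.1014 kg·m².
Friction force f = μN = (0.22)(4.46) = 0.9812 N at the rim; torque magnitude τ = fR = 0.3748 N·m, opposing ω.
|α| = τ/I = 0.3748/0.1014 = 3.696 rad/s² (deceleration).
ω² = ω₀² − 2|α|θ with ω = 0 ⇒ θ = ω₀²/(2|α|) = 1175 rad = 187.0 rev.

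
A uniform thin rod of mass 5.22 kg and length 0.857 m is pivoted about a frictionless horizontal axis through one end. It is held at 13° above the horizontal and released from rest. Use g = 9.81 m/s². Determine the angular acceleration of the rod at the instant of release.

α ≈ 16.7 rad/s²

About the pivot, I = (1/3)ML² = (1/3)(5.22)(0.857)² = 1.278 kg·m².
The weight acts at the center, a distance L/2 = 0.4285 m from the pivot; τ = Mg(L/2) cos 13° = 21.38 N·m.
α = τ/I = 21.38/1.278 = 16.73 rad/s².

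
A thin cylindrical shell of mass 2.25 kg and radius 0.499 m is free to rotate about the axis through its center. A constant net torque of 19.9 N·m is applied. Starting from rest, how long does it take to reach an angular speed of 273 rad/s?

t ≈ 7.69 s

I = MR² = (2.25)(0.499)² = 0.5603 kg·m².
α = τ/I = 19.9/0.5603 = 35.52 rad/s².
ω = αt ⇒ t = ω/α = 273/35.52 = 7.686 s.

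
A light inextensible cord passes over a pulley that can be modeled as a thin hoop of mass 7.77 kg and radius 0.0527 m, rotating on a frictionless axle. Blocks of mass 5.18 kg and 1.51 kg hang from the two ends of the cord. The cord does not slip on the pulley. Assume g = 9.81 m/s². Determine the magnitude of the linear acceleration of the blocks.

I = MR² = (7.77)(0.0527)² = 0.02158 kg·m².
Heavier block: m₁g − T₁ = m₁a. Lighter block: T₂ − m₂g = m₂a.
Pulley: (T₁ − T₂)R = Iα = I(a/R), so T₁ − T₂ = (I/R²)a = 1·M_p a = 7.770·a.
Adding the three: (m₁ − m₂)g = (m₁ + m₂ + 7.770)a, so a = (5.18 − 1.51)(9.81)/(5.18 + 1.51 + 7.770) = 2.490 m/s².

a ≈ 2.49 m/s²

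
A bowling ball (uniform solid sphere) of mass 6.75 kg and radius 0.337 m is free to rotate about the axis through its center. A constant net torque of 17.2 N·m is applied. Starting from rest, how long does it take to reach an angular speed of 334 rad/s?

t ≈ 5.95 s

I = (2/5)MR² = (2/5)(6.75)(0.337)² = 0.3066 kg·m².
α = τ/I = 17.2/0.3066 = 56.09 rad/s².
ω = αt ⇒ t = ω/α = 334/56.09 = 5.954 s.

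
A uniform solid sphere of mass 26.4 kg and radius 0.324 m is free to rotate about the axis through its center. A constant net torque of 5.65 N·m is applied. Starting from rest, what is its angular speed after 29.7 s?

I = (2/5)MR² = (2/5)(26.4)(0.324)² = 1.109 kg·m².
α = τ/I = 5.65/1.109 = 5.097 rad/s².
ω = ω₀ + αt = 0 + (5.097)(29.7) = 151.4 rad/s.

ω ≈ 151 rad/s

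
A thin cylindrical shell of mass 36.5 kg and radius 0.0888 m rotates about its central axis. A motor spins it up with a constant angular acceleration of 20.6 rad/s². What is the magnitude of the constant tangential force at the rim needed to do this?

F ≈ 66.8 N

I = MR² = (36.5)(0.0888)² = 0.2878 kg·m².
The required torque is τ = Iα = (0.2878)(20.60) = 5.929 N·m.
A tangential force at the rim gives τ = FR, so F = τ/R = 5.929/0.0888 = 66.77 N.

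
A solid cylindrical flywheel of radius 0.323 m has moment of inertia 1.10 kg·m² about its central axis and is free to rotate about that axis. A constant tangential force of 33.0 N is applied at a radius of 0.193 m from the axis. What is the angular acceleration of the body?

α ≈ 5.79 rad/s²

τ = F·r = (33.0)(0.193) = 6.369 N·m.
Newton's second law for rotation, τ = Iα, gives α = τ/I = 6.369/1.100 = 5.790 rad/s².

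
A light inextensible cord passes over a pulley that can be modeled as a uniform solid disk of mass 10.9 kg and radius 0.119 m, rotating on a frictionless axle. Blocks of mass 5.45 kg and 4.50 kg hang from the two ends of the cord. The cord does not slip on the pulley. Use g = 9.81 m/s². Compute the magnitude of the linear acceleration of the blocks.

I = ½MR² = (1/2)(10.9)(0.119)² = 0.07718 kg·m².
Heavier block: m₁g − T₁ = m₁a. Lighter block: T₂ − m₂g = m₂a.
Pulley: (T₁ − T₂)R = Iα = I(a/R), so T₁ − T₂ = (I/R²)a = (1/2)M_p a = 5.450·a.
Adding the three: (m₁ − m₂)g = (m₁ + m₂ + 5.450)a, so a = (5.45 − 4.50)(9.81)/(5.45 + 4.50 + 5.450) = 0.6052 m/s².

a ≈ 0.605 m/s²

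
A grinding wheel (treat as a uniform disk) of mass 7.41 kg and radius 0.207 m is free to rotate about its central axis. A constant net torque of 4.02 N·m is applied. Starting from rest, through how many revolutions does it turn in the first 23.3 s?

I = ½MR² = (1/2)(7.41)(0.207)² = 0.1588 kg·m².
α = τ/I = 4.02/0.1588 = 25.32 rad/s².
θ = ½αt² = ½(25.32)(23.3)² = 6874 rad.
Revolutions = θ/(2π) = 1094.

≈ 1090 revolutions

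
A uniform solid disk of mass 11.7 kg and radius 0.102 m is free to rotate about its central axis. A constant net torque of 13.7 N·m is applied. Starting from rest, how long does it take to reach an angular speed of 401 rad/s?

t ≈ 1.78 s

I = ½MR² = (1/2)(11.7)(0.102)² = 0.06086 kg·m².
α = τ/I = 13.7/0.06086 = 225.1 rad/s².
ω = αt ⇒ t = ω/α = 401/225.1 = 1.781 s.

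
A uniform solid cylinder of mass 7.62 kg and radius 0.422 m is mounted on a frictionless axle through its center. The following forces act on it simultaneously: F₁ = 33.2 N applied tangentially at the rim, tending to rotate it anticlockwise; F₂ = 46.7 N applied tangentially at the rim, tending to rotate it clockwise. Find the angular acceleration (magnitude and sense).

I = ½MR² = (1/2)(7.62)(0.422)² = 0.6785 kg·m².
Taking anticlockwise as positive: τ₁ = +(33.2)(0.422) = +14.01 N·m; τ₂ = −(46.7)(0.422) = −19.71 N·m.
Net torque τ = -5.697 N·m.
α = τ/I = -5.697/0.6785 = -8.396 rad/s².

α ≈ 8.40 rad/s², clockwise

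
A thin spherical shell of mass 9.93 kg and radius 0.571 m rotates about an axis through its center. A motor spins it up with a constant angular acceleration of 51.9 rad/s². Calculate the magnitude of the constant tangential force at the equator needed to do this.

F ≈ 196 N

I = (2/3)MR² = (2/3)(9.93)(0.571)² = 2.158 kg·m².
The required torque is τ = Iα = (2.158)(51.90) = 112.0 N·m.
A tangential force at the equator gives τ = FR, so F = τ/R = 112.0/0.571 = 196.2 N.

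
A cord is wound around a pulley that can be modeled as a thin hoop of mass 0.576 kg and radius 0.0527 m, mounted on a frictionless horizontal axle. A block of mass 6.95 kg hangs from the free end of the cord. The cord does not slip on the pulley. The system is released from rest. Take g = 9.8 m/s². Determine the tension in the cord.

T ≈ 5.21 N

I = MR² = (0.576)(0.0527)² = 0.001600 kg·m².
Block: mg − T = ma. Pulley: TR = Iα. No-slip: a = αR, so T = (I/R²)a = 0.5760·a.
Then mg = (m + 0.5760)a, so a = (6.95)(9.8)/(6.95 + 0.5760) = 9.050 m/s².
T = 0.5760·a = 5.213 N.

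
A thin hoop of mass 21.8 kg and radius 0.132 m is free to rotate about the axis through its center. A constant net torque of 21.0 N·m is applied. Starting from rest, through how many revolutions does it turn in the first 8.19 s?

≈ 295 revolutions

I = MR² = (21.8)(0.132)² = 0.3798 kg·m².
α = τ/I = 21.0/0.3798 = 55.29 rad/s².
θ = ½αt² = ½(55.29)(8.19)² = 1854 rad.
Revolutions = θ/(2π) = 295.1.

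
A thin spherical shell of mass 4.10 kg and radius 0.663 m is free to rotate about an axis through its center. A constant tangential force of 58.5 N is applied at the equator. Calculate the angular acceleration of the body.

α ≈ 32.3 rad/s²

I = (2/3)MR² = (2/3)(4.10)(0.663)² = 1.201 kg·m².
τ = F R = (58.5)(0.663) = 38.79 N·m.
From τ = Iα: α = 38.79/1.201 = 32.28 rad/s².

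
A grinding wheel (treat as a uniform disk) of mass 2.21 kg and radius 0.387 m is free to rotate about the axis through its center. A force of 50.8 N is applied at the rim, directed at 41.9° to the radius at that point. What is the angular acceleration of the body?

I = ½MR² = (1/2)(2.21)(0.387)² = 0.1655 kg·m².
Only the tangential component produces torque: τ = F R sinθ = (50.8)(0.387) sin 41.9° = 13.13 N·m.
From τ = Iα: α = 13.13/0.1655 = 79.33 rad/s².

α ≈ 79.3 rad/s²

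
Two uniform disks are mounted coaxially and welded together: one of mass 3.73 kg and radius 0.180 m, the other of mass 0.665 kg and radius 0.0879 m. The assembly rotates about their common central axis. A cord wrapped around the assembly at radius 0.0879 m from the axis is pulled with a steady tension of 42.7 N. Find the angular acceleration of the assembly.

α ≈ 59.6 rad/s²

I = ½M₁R₁² + ½M₂R₂² = ½(3.73)(0.180)² + ½(0.665)(0.0879)² = 0.06300 kg·m².
τ = F r = (42.7)(0.0879) = 3.753 N·m.
α = τ/I = 3.753/0.06300 = 59.58 rad/s².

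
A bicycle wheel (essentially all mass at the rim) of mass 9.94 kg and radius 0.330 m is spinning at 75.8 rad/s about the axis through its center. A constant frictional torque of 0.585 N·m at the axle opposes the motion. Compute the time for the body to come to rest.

t ≈ 140 s

I = MR² = (9.94)(0.330)² = 1.082 kg·m².
The net torque has magnitude 0.585 N·m, opposing ω.
|α| = τ/I = 0.5850/1.082 = 0.5404 rad/s² (deceleration).
0 = ω₀ − |α|t ⇒ t = ω₀/|α| = 75.8/0.5404 = 140.3 s.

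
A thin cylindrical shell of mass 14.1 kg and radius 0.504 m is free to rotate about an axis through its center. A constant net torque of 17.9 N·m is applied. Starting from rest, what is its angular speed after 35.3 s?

ω ≈ 176 rad/s

I = MR² = (14.1)(0.504)² = 3.582 kg·m².
α = τ/I = 17.9/3.582 = 4.998 rad/s².
ω = ω₀ + αt = 0 + (4.998)(35.3) = 176.4 rad/s.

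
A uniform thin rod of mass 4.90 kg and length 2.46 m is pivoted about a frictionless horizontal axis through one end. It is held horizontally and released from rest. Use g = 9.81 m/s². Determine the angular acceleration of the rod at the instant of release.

About the pivot, I = (1/3)ML² = (1/3)(4.90)(2.46)² = 9.884 kg·m².
The weight acts at the center, a distance L/2 = 1.230 m from the pivot; τ = Mg(L/2) = 59.12 N·m.
α = τ/I = 59.12/9.884 = 5.982 rad/s².
(Equivalently α = (3g/(2L)) = 5.982 rad/s².)

α ≈ 5.98 rad/s²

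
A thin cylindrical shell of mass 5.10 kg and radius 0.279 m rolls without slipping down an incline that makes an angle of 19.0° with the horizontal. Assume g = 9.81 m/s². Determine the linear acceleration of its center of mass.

a ≈ 1.60 m/s²

Translation along the incline: Mg sinθ − f = Ma.
Rotation about the center: fR = Iα with I = MR². No-slip gives a = αR, so f = (I/R²)a = M a.
Substituting: Mg sinθ = (1 + 1.000)Ma, so a = g sinθ/(1 + 1.000) = (9.81) sin 19.0° / 2.000 = 1.597 m/s².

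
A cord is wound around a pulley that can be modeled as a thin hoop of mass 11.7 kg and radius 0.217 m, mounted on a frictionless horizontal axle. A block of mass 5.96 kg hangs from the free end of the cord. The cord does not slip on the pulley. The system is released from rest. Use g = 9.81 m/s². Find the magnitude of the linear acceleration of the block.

I = MR² = (11.7)(0.217)² = 0.5509 kg·m².
Block: mg − T = ma. Pulley: TR = Iα. No-slip: a = αR, so T = (I/R²)a = 11.70·a.
Then mg = (m + 11.70)a, so a = (5.96)(9.81)/(5.96 + 11.70) = 3.311 m/s².

a ≈ 3.31 m/s²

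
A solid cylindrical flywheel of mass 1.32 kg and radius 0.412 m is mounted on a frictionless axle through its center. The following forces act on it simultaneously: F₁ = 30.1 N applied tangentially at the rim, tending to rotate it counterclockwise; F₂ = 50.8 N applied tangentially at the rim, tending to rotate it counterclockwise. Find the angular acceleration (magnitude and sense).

α ≈ 298 rad/s², counterclockwise

I = ½MR² = (1/2)(1.32)(0.412)² = 0.1120 kg·m².
Taking counterclockwise as positive: τ₁ = +(30.1)(0.412) = +12.40 N·m; τ₂ = +(50.8)(0.412) = +20.93 N·m.
Net torque τ = 33.33 N·m.
α = τ/I = 33.33/0.1120 = 297.5 rad/s².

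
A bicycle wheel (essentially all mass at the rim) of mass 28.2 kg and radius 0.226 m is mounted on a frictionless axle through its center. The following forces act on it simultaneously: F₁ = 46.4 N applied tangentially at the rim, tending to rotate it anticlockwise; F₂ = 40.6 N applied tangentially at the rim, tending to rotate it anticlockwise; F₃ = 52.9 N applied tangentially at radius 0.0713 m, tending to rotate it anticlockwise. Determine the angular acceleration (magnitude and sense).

α ≈ 16.3 rad/s², anticlockwise

I = MR² = (28.2)(0.226)² = 1.440 kg·m².
Taking anticlockwise as positive: τ₁ = +(46.4)(0.226) = +10.49 N·m; τ₂ = +(40.6)(0.226) = +9.176 N·m; τ₃ = +(52.9)(0.0713) = +3.772 N·m.
Net torque τ = 23.43 N·m.
α = τ/I = 23.43/1.440 = 16.27 rad/s².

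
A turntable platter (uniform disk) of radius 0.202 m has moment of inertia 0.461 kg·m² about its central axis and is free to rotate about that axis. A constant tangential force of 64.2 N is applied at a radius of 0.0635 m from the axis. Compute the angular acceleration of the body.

α ≈ 8.84 rad/s²

τ = F·r = (64.2)(0.0635) = 4.077 N·m.
Newton's second law for rotation, τ = Iα, gives α = τ/I = 4.077/0.4610 = 8.843 rad/s².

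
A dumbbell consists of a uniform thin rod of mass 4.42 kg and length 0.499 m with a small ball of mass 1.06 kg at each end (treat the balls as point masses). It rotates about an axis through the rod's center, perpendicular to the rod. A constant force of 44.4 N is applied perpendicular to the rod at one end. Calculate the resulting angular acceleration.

I_rod = (1/12)ML² = (1/12)(4.42)(0.499)² = 0.09172 kg·m².
I_balls = 2·m·(L/2)² = 2(1.06)(0.2495)² = 0.1320 kg·m².
Total I = 0.2237 kg·m².
τ = F·(L/2) = (44.4)(0.249) = 11.08 N·m.
α = τ/I = 11.08/0.2237 = 49.52 rad/s².

α ≈ 49.5 rad/s²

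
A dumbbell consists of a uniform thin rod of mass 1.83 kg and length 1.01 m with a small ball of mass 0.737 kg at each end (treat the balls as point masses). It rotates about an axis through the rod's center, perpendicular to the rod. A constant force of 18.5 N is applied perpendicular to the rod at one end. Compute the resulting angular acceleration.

I_rod = (1/12)ML² = (1/12)(1.83)(1.01)² = 0.1556 kg·m².
I_balls = 2·m·(L/2)² = 2(0.737)(0.5050)² = 0.3759 kg·m².
Total I = 0.5315 kg·m².
τ = F·(L/2) = (18.5)(0.505) = 9.342 N·m.
α = τ/I = 9.342/0.5315 = 17.58 rad/s².

α ≈ 17.6 rad/s²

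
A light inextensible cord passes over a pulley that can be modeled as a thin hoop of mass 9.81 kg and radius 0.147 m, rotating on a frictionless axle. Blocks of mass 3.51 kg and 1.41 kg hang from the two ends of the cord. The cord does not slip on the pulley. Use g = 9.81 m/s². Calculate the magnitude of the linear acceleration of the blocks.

I = MR² = (9.81)(0.147)² = 0.2120 kg·m².
Heavier block: m₁g − T₁ = m₁a. Lighter block: T₂ − m₂g = m₂a.
Pulley: (T₁ − T₂)R = Iα = I(a/R), so T₁ − T₂ = (I/R²)a = 1·M_p a = 9.810·a.
Adding the three: (m₁ − m₂)g = (m₁ + m₂ + 9.810)a, so a = (3.51 − 1.41)(9.81)/(3.51 + 1.41 + 9.810) = 1.399 m/s².

a ≈ 1.40 m/s²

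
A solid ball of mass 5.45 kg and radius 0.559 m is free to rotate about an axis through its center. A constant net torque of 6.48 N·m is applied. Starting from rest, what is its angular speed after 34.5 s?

I = (2/5)MR² = (2/5)(5.45)(0.559)² = 0.6812 kg·m².
α = τ/I = 6.48/0.6812 = 9.513 rad/s².
ω = ω₀ + αt = 0 + (9.513)(34.5) = 328.2 rad/s.

ω ≈ 328 rad/s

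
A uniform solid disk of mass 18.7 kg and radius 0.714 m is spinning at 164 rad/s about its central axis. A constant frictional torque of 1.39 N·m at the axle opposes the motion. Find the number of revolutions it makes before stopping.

≈ 7340 revolutions

I = ½MR² = (1/2)(18.7)(0.714)² = 4.767 kg·m².
The net torque has magnitude 1.39 N·m, opposing ω.
|α| = τ/I = 1.390/4.767 = 0.2916 rad/s² (deceleration).
ω² = ω₀² − 2|α|θ with ω = 0 ⇒ θ = ω₀²/(2|α|) = 46120 rad = 7340 rev.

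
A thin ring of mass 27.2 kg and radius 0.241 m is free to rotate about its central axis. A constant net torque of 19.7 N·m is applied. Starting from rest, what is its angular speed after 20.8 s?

I = MR² = (27.2)(0.241)² = 1.580 kg·m².
α = τ/I = 19.7/1.580 = 12.47 rad/s².
ω = ω₀ + αt = 0 + (12.47)(20.8) = 259.4 rad/s.

ω ≈ 259 rad/s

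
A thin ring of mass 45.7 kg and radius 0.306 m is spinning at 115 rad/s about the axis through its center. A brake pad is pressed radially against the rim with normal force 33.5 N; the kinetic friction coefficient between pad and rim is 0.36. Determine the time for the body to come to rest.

I = MR² = (45.7)(0.306)² = 4.279 kg·m².
Friction force f = μN = (0.36)(33.5) = 12.06 N at the rim; torque magnitude τ = fR = 3.690 N·m, opposing ω.
|α| = τ/I = 3.690/4.279 = 0.8624 rad/s² (deceleration).
0 = ω₀ − |α|t ⇒ t = ω₀/|α| = 115/0.8624 = 133.3 s.

t ≈ 133 s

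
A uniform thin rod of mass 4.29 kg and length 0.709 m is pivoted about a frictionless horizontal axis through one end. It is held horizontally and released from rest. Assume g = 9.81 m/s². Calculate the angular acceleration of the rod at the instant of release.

α ≈ 20.8 rad/s²

About the pivot, I = (1/3)ML² = (1/3)(4.29)(0.709)² = 0.7188 kg·m².
The weight acts at the center, a distance L/2 = 0.3545 m from the pivot; τ = Mg(L/2) = 14.92 N·m.
α = τ/I = 14.92/0.7188 = 20.75 rad/s².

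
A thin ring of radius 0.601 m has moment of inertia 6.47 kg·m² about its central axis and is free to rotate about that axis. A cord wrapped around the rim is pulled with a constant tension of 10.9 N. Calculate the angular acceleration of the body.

τ = F R = (10.9)(0.601) = 6.551 N·m.
Newton's second law for rotation, τ = Iα, gives α = τ/I = 6.551/6.470 = 1.013 rad/s².

α ≈ 1.01 rad/s²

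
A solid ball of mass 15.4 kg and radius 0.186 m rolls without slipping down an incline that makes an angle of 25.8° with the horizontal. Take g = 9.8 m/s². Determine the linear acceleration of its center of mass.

a ≈ 3.05 m/s²

Translation along the incline: Mg sinθ − f = Ma.
Rotation about the center: fR = Iα with I = (2/5)MR². No-slip gives a = αR, so f = (I/R²)a = (2/5)M a.
Substituting: Mg sinθ = (1 + 0.4000)Ma, so a = g sinθ/(1 + 0.4000) = (9.8) sin 25.8° / 1.400 = 3.047 m/s².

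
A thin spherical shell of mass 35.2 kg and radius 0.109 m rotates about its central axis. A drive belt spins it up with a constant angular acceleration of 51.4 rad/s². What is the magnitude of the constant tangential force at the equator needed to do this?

F ≈ 131 N

I = (2/3)MR² = (2/3)(35.2)(0.109)² = 0.2788 kg·m².
The required torque is τ = Iα = (0.2788)(51.40) = 14.33 N·m.
A tangential force at the equator gives τ = FR, so F = τ/R = 14.33/0.109 = 131.5 N.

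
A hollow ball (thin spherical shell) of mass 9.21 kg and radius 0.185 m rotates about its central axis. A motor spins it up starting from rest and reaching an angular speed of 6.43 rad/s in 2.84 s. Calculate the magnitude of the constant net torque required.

I = (2/3)MR² = (2/3)(9.21)(0.185)² = 0.2101 kg·m².
α = Δω/Δt = (6.43 − 0)/2.84 = 2.264 rad/s².
τ = Iα = (0.2101)(2.264) = 0.4758 N·m.

τ ≈ 0.476 N·m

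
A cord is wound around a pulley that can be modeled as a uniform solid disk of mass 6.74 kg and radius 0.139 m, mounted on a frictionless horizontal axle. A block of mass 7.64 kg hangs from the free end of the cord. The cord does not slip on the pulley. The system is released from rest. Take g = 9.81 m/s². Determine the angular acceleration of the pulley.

α ≈ 49.0 rad/s²

I = ½MR² = (1/2)(6.74)(0.139)² = 0.06511 kg·m².
Block: mg − T = ma. Pulley: TR = Iα. No-slip: a = αR, so T = (I/R²)a = 3.370·a.
Then mg = (m + 3.370)a, so a = (7.64)(9.81)/(7.64 + 3.370) = 6.807 m/s².
α = a/R = 6.807/0.139 = 48.97 rad/s².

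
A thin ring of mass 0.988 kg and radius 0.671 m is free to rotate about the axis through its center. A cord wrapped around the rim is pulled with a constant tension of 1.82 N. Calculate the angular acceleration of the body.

I = MR² = (0.988)(0.671)² = 0.4448 kg·m².
τ = F R = (1.82)(0.671) = 1.221 N·m.
From τ = Iα: α = 1.221/0.4448 = 2.745 rad/s².

α ≈ 2.75 rad/s²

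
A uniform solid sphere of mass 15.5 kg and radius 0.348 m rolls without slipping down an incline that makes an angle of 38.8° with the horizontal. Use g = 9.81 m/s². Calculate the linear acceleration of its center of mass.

a ≈ 4.39 m/s²

Translation along the incline: Mg sinθ − f = Ma.
Rotation about the center: fR = Iα with I = (2/5)MR². No-slip gives a = αR, so f = (I/R²)a = (2/5)M a.
Substituting: Mg sinθ = (1 + 0.4000)Ma, so a = g sinθ/(1 + 0.4000) = (9.81) sin 38.8° / 1.400 = 4.391 m/s².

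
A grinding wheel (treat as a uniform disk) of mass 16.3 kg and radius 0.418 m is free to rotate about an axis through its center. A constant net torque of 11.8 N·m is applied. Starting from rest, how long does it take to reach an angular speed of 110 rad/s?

t ≈ 13.3 s

I = ½MR² = (1/2)(16.3)(0.418)² = 1.424 kg·m².
α = τ/I = 11.8/1.424 = 8.287 rad/s².
ω = αt ⇒ t = ω/α = 110/8.287 = 13.27 s.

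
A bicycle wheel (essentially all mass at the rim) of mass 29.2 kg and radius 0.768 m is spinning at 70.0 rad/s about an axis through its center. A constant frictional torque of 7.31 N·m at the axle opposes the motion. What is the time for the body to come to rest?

I = MR² = (29.2)(0.768)² = 17.22 kg·m².
The net torque has magnitude 7.31 N·m, opposing ω.
|α| = τ/I = 7.310/17.22 = 0.4244 rad/s² (deceleration).
0 = ω₀ − |α|t ⇒ t = ω₀/|α| = 70.0/0.4244 = 164.9 s.

t ≈ 165 s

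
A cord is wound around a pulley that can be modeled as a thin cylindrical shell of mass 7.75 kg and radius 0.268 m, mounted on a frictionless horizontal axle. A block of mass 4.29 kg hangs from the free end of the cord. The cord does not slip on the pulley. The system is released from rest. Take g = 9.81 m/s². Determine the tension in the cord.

I = MR² = (7.75)(0.268)² = 0.5566 kg·m².
Block: mg − T = ma. Pulley: TR = Iα. No-slip: a = αR, so T = (I/R²)a = 7.750·a.
Then mg = (m + 7.750)a, so a = (4.29)(9.81)/(4.29 + 7.750) = 3.495 m/s².
T = 7.750·a = 27.09 N.

T ≈ 27.1 N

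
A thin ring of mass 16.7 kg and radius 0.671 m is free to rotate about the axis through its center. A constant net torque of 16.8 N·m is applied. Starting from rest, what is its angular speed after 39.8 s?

ω ≈ 88.9 rad/s

I = MR² = (16.7)(0.671)² = 7.519 kg·m².
α = τ/I = 16.8/7.519 = 2.234 rad/s².
ω = ω₀ + αt = 0 + (2.234)(39.8) = 88.93 rad/s.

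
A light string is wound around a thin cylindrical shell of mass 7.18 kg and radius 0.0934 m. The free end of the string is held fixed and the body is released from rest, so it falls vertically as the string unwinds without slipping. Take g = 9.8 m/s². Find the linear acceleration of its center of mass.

a ≈ 4.90 m/s²

Translation: Mg − T = Ma. Rotation about the center: TR = Iα with I = MR².
With a = αR: T = (I/R²)a = M a, so Mg = (1 + 1.000)Ma.
a = g/(1 + 1.000) = 9.8/2.000 = 4.900 m/s².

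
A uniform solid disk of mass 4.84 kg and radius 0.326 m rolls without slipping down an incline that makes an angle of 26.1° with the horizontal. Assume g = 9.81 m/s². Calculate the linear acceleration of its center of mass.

Translation along the incline: Mg sinθ − f = Ma.
Rotation about the center: fR = Iα with I = ½MR². No-slip gives a = αR, so f = (I/R²)a = (1/2)M a.
Substituting: Mg sinθ = (1 + 0.5000)Ma, so a = g sinθ/(1 + 0.5000) = (9.81) sin 26.1° / 1.500 = 2.877 m/s².

a ≈ 2.88 m/s²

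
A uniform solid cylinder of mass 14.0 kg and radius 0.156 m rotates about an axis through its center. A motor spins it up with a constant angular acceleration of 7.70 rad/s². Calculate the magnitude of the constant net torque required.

I = ½MR² = (1/2)(14.0)(0.156)² = 0.1704 kg·m².
τ = Iα = (0.1704)(7.700) = 1.312 N·m.

τ ≈ 1.31 N·m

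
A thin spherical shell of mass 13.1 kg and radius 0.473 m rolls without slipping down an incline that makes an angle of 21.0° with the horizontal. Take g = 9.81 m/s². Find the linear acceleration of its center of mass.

Translation along the incline: Mg sinθ − f = Ma.
Rotation about the center: fR = Iα with I = (2/3)MR². No-slip gives a = αR, so f = (I/R²)a = (2/3)M a.
Substituting: Mg sinθ = (1 + 0.6667)Ma, so a = g sinθ/(1 + 0.6667) = (9.81) sin 21.0° / 1.667 = 2.109 m/s².

a ≈ 2.11 m/s²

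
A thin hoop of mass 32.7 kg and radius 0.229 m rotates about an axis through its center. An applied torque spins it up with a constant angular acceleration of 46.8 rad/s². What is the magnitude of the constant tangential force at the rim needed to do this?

F ≈ 350 N

I = MR² = (32.7)(0.229)² = 1.715 kg·m².
The required torque is τ = Iα = (1.715)(46.80) = 80.25 N·m.
A tangential force at the rim gives τ = FR, so F = τ/R = 80.25/0.229 = 350.5 N.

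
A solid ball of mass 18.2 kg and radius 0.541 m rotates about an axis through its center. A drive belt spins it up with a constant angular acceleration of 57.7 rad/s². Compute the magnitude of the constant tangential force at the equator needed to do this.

I = (2/5)MR² = (2/5)(18.2)(0.541)² = 2.131 kg·m².
The required torque is τ = Iα = (2.131)(57.70) = 122.9 N·m.
A tangential force at the equator gives τ = FR, so F = τ/R = 122.9/0.541 = 227.3 N.

F ≈ 227 N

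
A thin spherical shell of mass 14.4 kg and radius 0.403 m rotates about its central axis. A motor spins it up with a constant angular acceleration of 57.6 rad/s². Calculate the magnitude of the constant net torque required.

I = (2/3)MR² = (2/3)(14.4)(0.403)² = 1.559 kg·m².
τ = Iα = (1.559)(57.60) = 89.81 N·m.

τ ≈ 89.8 N·m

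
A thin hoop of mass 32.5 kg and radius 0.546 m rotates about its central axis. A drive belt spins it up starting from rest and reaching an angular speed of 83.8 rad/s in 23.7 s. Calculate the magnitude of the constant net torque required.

I = MR² = (32.5)(0.546)² = 9.689 kg·m².
α = Δω/Δt = (83.8 − 0)/23.7 = 3.536 rad/s².
τ = Iα = (9.689)(3.536) = 34.26 N·m.

τ ≈ 34.3 N·m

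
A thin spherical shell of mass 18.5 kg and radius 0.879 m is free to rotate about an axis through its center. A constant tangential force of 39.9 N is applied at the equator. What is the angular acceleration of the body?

I = (2/3)MR² = (2/3)(18.5)(0.879)² = 9.529 kg·m².
τ = F R = (39.9)(0.879) = 35.07 N·m.
Newton's second law for rotation, τ = Iα, gives α = τ/I = 35.07/9.529 = 3.680 rad/s².

α ≈ 3.68 rad/s²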